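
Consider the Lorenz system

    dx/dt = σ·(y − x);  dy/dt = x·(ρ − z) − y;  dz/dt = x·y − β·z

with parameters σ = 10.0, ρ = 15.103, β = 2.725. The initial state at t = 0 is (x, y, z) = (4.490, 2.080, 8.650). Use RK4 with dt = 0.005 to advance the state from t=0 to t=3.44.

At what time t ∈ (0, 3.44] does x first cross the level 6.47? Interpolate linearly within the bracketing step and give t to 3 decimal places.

t = 0.258

t=0.000: state=(4.490, 2.080, 8.650)
step 1 (dt=0.005): k1=(-24.100, 26.894, -14.232), k2=(-22.825, 26.596, -13.963), k3=(-22.864, 26.614, -13.961), k4=(-21.626, 26.329, -13.697); state += dt/6·(k1+2k2+2k3+k4)
t=0.005: state=(4.376, 2.213, 8.580)
t=0.010: state=(4.273, 2.343, 8.513)
t=0.015: state=(4.183, 2.471, 8.448)
continuing one RK4 step at a time; state shown every 40 steps (Δt=0.2):
t=0.200: state=(5.213, 7.146, 8.195)
t=0.255: state=(6.398, 8.728, 9.422)
next step: t=0.260: state=(6.515, 8.865, 9.576) — x has crossed 6.47
linear interpolation between t=0.255 (6.39833) and t=0.260 (6.51534) → t≈0.258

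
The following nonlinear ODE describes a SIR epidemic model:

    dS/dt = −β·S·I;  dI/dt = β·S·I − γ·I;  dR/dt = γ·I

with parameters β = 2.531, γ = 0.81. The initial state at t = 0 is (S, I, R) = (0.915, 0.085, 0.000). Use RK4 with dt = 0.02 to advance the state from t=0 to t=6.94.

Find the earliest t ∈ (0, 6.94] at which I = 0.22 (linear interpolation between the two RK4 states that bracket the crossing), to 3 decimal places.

t=0.000: state=(0.915, 0.085, 0.000)
step 1 (dt=0.02): k1=(-0.197, 0.128, 0.069), k2=(-0.199, 0.129, 0.070), k3=(-0.199, 0.130, 0.070), k4=(-0.202, 0.131, 0.071); state += dt/6·(k1+2k2+2k3+k4)
t=0.020: state=(0.911, 0.088, 0.001)
t=0.040: state=(0.907, 0.090, 0.003)
t=0.060: state=(0.903, 0.093, 0.004)
continuing one RK4 step at a time; state shown every 25 steps (Δt=0.5):
t=0.500: state=(0.783, 0.167, 0.050)
t=0.740: state=(0.697, 0.216, 0.087)
next step: t=0.760: state=(0.689, 0.220, 0.091) — I has crossed 0.22
linear interpolation between t=0.740 (0.21591) and t=0.760 (0.22003) → t≈0.760

t = 0.760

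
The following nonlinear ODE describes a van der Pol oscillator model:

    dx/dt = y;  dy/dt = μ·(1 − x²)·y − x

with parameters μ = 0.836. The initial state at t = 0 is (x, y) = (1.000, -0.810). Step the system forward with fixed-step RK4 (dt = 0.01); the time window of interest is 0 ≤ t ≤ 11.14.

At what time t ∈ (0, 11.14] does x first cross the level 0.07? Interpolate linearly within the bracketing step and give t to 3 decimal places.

t = 0.748

t=0.000: state=(1.000, -0.810)
step 1 (dt=0.01): k1=(-0.810, -1.000), k2=(-0.815, -1.001), k3=(-0.815, -1.001), k4=(-0.820, -1.003); state += dt/6·(k1+2k2+2k3+k4)
t=0.010: state=(0.992, -0.820)
t=0.020: state=(0.984, -0.830)
t=0.030: state=(0.975, -0.840)
continuing one RK4 step at a time; state shown every 50 steps (Δt=0.5):
t=0.500: state=(0.459, -1.387)
t=0.740: state=(0.084, -1.741)
next step: t=0.750: state=(0.067, -1.756) — x has crossed 0.07
linear interpolation between t=0.740 (0.08407) and t=0.750 (0.06659) → t≈0.748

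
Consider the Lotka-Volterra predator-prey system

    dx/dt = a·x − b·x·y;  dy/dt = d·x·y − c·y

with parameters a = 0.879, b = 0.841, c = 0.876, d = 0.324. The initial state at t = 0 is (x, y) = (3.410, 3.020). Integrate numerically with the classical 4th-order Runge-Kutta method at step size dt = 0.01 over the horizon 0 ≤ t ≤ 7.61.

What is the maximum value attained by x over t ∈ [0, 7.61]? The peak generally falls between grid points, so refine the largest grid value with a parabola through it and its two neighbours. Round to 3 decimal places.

t=0.000: state=(3.410, 3.020)
step 1 (dt=0.01): k1=(-5.663, 0.691), k2=(-5.626, 0.664), k3=(-5.626, 0.664), k4=(-5.589, 0.637); state += dt/6·(k1+2k2+2k3+k4)
t=0.010: state=(3.354, 3.027)
t=0.020: state=(3.298, 3.033)
t=0.030: state=(3.243, 3.038)
continuing one RK4 step at a time; state shown every 25 steps (Δt=0.25):
t=0.250: state=(2.235, 3.039)
t=0.500: state=(1.498, 2.833)
t=0.750: state=(1.062, 2.520)
t=1.000: state=(0.807, 2.182)
t=1.250: state=(0.658, 1.859)
t=1.500: state=(0.572, 1.569)
t=1.750: state=(0.526, 1.317)
t=2.000: state=(0.509, 1.103)
t=2.250: state=(0.512, 0.924)
t=2.500: state=(0.534, 0.774)
t=2.750: state=(0.573, 0.650)
t=3.000: state=(0.630, 0.548)
t=3.250: state=(0.705, 0.465)
t=3.500: state=(0.803, 0.397)
t=3.750: state=(0.926, 0.342)
t=4.000: state=(1.078, 0.298)
t=4.250: state=(1.266, 0.263)
t=4.500: state=(1.497, 0.236)
t=4.750: state=(1.779, 0.217)
t=5.000: state=(2.120, 0.204)
t=5.250: state=(2.533, 0.197)
t=5.500: state=(3.027, 0.199)
t=5.750: state=(3.613, 0.209)
t=6.000: state=(4.299, 0.231)
t=6.250: state=(5.083, 0.271)
t=6.500: state=(5.942, 0.340)
t=6.750: state=(6.814, 0.458)
t=7.000: state=(7.563, 0.659)
t=7.250: state=(7.939, 0.996)
t=7.500: state=(7.623, 1.511)
t=7.610: state=(7.210, 1.788)
largest grid value and its neighbours: x(7.270)=7.94343, x(7.280)=7.94383, x(7.290)=7.94304
parabola through these three points peaks at t≈7.278 with x≈7.94384

max x = 7.944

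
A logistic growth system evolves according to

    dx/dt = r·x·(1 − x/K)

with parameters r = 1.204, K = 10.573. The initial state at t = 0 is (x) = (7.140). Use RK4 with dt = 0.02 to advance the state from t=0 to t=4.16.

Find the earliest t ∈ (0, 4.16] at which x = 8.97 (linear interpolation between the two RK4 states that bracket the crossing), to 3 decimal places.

t = 0.822

t=0.000: state=(7.140)
step 1 (dt=0.02): k1=(2.791), k2=(2.779), k3=(2.779), k4=(2.767); state += dt/6·(k1+2k2+2k3+k4)
t=0.020: state=(7.196)
t=0.040: state=(7.251)
t=0.060: state=(7.305)
continuing one RK4 step at a time; state shown every 10 steps (Δt=0.2):
t=0.200: state=(7.673)
t=0.400: state=(8.152)
t=0.600: state=(8.572)
t=0.800: state=(8.934)
t=0.820: state=(8.967)
next step: t=0.840: state=(8.999) — x has crossed 8.97
linear interpolation between t=0.820 (8.96666) and t=0.840 (8.99919) → t≈0.822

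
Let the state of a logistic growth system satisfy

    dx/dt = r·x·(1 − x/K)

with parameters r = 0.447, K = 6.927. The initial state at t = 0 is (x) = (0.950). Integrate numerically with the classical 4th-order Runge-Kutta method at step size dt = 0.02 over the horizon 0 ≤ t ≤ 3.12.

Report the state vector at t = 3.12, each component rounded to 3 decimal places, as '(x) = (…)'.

t=0.000: state=(0.950)
step 1 (dt=0.02): k1=(0.366), k2=(0.368), k3=(0.368), k4=(0.369); state += dt/6·(k1+2k2+2k3+k4)
t=0.020: state=(0.957)
t=0.040: state=(0.965)
t=0.060: state=(0.972)
continuing one RK4 step at a time; state shown every 10 steps (Δt=0.2):
t=0.200: state=(1.026)
t=0.400: state=(1.106)
t=0.600: state=(1.192)
t=0.800: state=(1.283)
t=1.000: state=(1.379)
t=1.200: state=(1.480)
t=1.400: state=(1.587)
t=1.600: state=(1.699)
t=1.800: state=(1.816)
t=2.000: state=(1.939)
t=2.200: state=(2.066)
t=2.400: state=(2.198)
t=2.600: state=(2.334)
t=2.800: state=(2.474)
t=3.000: state=(2.618)
t=3.120: state=(2.706)

(x) = (2.706)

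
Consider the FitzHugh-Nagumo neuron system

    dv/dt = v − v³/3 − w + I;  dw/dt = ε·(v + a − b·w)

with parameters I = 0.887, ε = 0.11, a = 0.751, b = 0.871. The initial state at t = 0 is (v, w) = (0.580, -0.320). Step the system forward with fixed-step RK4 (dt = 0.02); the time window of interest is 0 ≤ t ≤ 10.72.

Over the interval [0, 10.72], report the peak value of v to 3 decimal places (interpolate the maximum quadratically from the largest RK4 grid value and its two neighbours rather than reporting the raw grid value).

t=0.000: state=(0.580, -0.320)
step 1 (dt=0.02): k1=(1.722, 0.177), k2=(1.731, 0.179), k3=(1.731, 0.179), k4=(1.741, 0.181); state += dt/6·(k1+2k2+2k3+k4)
t=0.020: state=(0.615, -0.316)
t=0.040: state=(0.650, -0.313)
t=0.060: state=(0.685, -0.309)
continuing one RK4 step at a time; state shown every 25 steps (Δt=0.5):
t=0.500: state=(1.457, -0.209)
t=1.000: state=(1.940, -0.065)
t=1.500: state=(2.036, 0.086)
t=2.000: state=(2.019, 0.231)
t=2.500: state=(1.979, 0.368)
t=3.000: state=(1.935, 0.496)
t=3.500: state=(1.890, 0.616)
t=4.000: state=(1.845, 0.728)
t=4.500: state=(1.800, 0.832)
t=5.000: state=(1.755, 0.929)
t=5.500: state=(1.711, 1.019)
t=6.000: state=(1.666, 1.102)
t=6.500: state=(1.621, 1.179)
t=7.000: state=(1.575, 1.250)
t=7.500: state=(1.530, 1.315)
t=8.000: state=(1.484, 1.375)
t=8.500: state=(1.437, 1.429)
t=9.000: state=(1.389, 1.479)
t=9.500: state=(1.340, 1.523)
t=10.000: state=(1.290, 1.563)
t=10.500: state=(1.238, 1.598)
t=10.720: state=(1.215, 1.612)
largest grid value and its neighbours: v(1.560)=2.03677, v(1.580)=2.03678, v(1.600)=2.03668
parabola through these three points peaks at t≈1.573 with v≈2.03679

max v = 2.037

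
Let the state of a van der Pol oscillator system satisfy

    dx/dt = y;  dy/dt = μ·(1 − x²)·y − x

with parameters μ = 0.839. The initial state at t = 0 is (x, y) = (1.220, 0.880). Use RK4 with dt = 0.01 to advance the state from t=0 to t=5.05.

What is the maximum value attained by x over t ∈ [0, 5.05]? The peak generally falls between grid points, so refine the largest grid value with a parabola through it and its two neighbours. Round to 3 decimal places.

max x = 1.449

t=0.000: state=(1.220, 0.880)
step 1 (dt=0.01): k1=(0.880, -1.581), k2=(0.872, -1.590), k3=(0.872, -1.589), k4=(0.864, -1.598); state += dt/6·(k1+2k2+2k3+k4)
t=0.010: state=(1.229, 0.864)
t=0.020: state=(1.237, 0.848)
t=0.030: state=(1.246, 0.832)
continuing one RK4 step at a time; state shown every 20 steps (Δt=0.2):
t=0.200: state=(1.363, 0.541)
t=0.400: state=(1.436, 0.200)
t=0.600: state=(1.446, -0.097)
t=0.800: state=(1.401, -0.344)
t=1.000: state=(1.311, -0.553)
t=1.200: state=(1.181, -0.742)
t=1.400: state=(1.014, -0.933)
t=1.600: state=(0.806, -1.145)
t=1.800: state=(0.553, -1.395)
t=2.000: state=(0.245, -1.691)
t=2.200: state=(-0.125, -2.010)
t=2.400: state=(-0.555, -2.256)
t=2.600: state=(-1.010, -2.241)
t=2.800: state=(-1.424, -1.825)
t=3.000: state=(-1.722, -1.138)
t=3.200: state=(-1.881, -0.476)
t=3.400: state=(-1.925, 0.003)
t=3.600: state=(-1.891, 0.311)
t=3.800: state=(-1.807, 0.512)
t=4.000: state=(-1.690, 0.659)
t=4.200: state=(-1.545, 0.786)
t=4.400: state=(-1.375, 0.917)
t=4.600: state=(-1.177, 1.068)
t=4.800: state=(-0.945, 1.255)
t=5.000: state=(-0.671, 1.496)
t=5.050: state=(-0.595, 1.566)
largest grid value and its neighbours: x(0.520)=1.44899, x(0.530)=1.44907, x(0.540)=1.44901
parabola through these three points peaks at t≈0.531 with x≈1.44907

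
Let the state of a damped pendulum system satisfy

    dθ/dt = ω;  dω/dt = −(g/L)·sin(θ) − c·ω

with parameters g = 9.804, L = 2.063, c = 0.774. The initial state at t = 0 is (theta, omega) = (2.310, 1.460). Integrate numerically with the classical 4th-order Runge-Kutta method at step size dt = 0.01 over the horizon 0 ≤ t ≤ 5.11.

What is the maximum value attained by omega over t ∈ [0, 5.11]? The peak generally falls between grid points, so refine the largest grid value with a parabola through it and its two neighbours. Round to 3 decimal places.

max omega = 1.697

t=0.000: state=(2.310, 1.460)
step 1 (dt=0.01): k1=(1.460, -4.642), k2=(1.437, -4.601), k3=(1.437, -4.601), k4=(1.414, -4.560); state += dt/6·(k1+2k2+2k3+k4)
t=0.010: state=(2.324, 1.414)
t=0.020: state=(2.338, 1.369)
t=0.030: state=(2.352, 1.324)
continuing one RK4 step at a time; state shown every 20 steps (Δt=0.2):
t=0.200: state=(2.519, 0.677)
t=0.400: state=(2.595, 0.102)
t=0.600: state=(2.566, -0.376)
t=0.800: state=(2.445, -0.840)
t=1.000: state=(2.227, -1.350)
t=1.200: state=(1.900, -1.927)
t=1.400: state=(1.455, -2.518)
t=1.600: state=(0.903, -2.961)
t=1.800: state=(0.297, -3.021)
t=2.000: state=(-0.272, -2.585)
t=2.200: state=(-0.713, -1.787)
t=2.400: state=(-0.978, -0.863)
t=2.600: state=(-1.061, 0.018)
t=2.800: state=(-0.980, 0.771)
t=3.000: state=(-0.765, 1.337)
t=3.200: state=(-0.462, 1.651)
t=3.400: state=(-0.125, 1.664)
t=3.600: state=(0.185, 1.392)
t=3.800: state=(0.419, 0.922)
t=4.000: state=(0.548, 0.372)
t=4.200: state=(0.569, -0.155)
t=4.400: state=(0.493, -0.583)
t=4.600: state=(0.346, -0.860)
t=4.800: state=(0.161, -0.957)
t=5.000: state=(-0.025, -0.876)
t=5.110: state=(-0.116, -0.769)
largest grid value and its neighbours: omega(3.300)=1.69653, omega(3.310)=1.69676, omega(3.320)=1.69622
parabola through these three points peaks at t≈3.308 with omega≈1.69678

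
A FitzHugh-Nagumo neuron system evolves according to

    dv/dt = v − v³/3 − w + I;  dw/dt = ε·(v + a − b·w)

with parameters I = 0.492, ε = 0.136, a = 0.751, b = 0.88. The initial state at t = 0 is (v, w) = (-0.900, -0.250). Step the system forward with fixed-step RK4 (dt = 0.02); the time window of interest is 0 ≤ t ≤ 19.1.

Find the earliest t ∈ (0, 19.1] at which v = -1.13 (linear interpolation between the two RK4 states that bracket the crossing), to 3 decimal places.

t = 15.930

t=0.000: state=(-0.900, -0.250)
step 1 (dt=0.02): k1=(0.085, 0.010), k2=(0.085, 0.010), k3=(0.085, 0.010), k4=(0.085, 0.010); state += dt/6·(k1+2k2+2k3+k4)
t=0.020: state=(-0.898, -0.250)
t=0.040: state=(-0.897, -0.250)
t=0.060: state=(-0.895, -0.249)
continuing one RK4 step at a time; state shown every 50 steps (Δt=1):
t=1.000: state=(-0.811, -0.235)
t=2.000: state=(-0.709, -0.210)
t=3.000: state=(-0.581, -0.173)
t=4.000: state=(-0.395, -0.120)
t=5.000: state=(-0.057, -0.042)
t=6.000: state=(0.656, 0.093)
t=7.000: state=(1.522, 0.325)
t=8.000: state=(1.695, 0.597)
t=9.000: state=(1.606, 0.838)
t=10.000: state=(1.475, 1.037)
t=11.000: state=(1.327, 1.196)
t=12.000: state=(1.159, 1.317)
t=13.000: state=(0.948, 1.400)
t=14.000: state=(0.642, 1.441)
t=15.000: state=(0.051, 1.424)
t=15.920: state=(-1.115, 1.306)
next step: t=15.940: state=(-1.145, 1.302) — v has crossed -1.13
linear interpolation between t=15.920 (-1.11544) and t=15.940 (-1.14466) → t≈15.930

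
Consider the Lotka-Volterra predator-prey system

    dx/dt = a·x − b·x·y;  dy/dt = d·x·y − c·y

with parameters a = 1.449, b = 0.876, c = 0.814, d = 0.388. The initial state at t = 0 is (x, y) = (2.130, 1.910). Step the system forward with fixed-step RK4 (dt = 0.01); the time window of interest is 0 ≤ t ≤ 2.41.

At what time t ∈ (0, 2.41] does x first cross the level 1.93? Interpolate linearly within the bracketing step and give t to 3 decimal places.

t=0.000: state=(2.130, 1.910)
step 1 (dt=0.01): k1=(-0.477, 0.024), k2=(-0.477, 0.022), k3=(-0.477, 0.022), k4=(-0.477, 0.020); state += dt/6·(k1+2k2+2k3+k4)
t=0.010: state=(2.125, 1.910)
t=0.020: state=(2.120, 1.910)
t=0.030: state=(2.116, 1.911)
continuing one RK4 step at a time; state shown every 10 steps (Δt=0.1):
t=0.100: state=(2.083, 1.911)
t=0.200: state=(2.037, 1.908)
t=0.300: state=(1.992, 1.902)
t=0.400: state=(1.950, 1.892)
t=0.450: state=(1.930, 1.886)
next step: t=0.460: state=(1.926, 1.885) — x has crossed 1.93
linear interpolation between t=0.450 (1.93037) and t=0.460 (1.92645) → t≈0.451

t = 0.451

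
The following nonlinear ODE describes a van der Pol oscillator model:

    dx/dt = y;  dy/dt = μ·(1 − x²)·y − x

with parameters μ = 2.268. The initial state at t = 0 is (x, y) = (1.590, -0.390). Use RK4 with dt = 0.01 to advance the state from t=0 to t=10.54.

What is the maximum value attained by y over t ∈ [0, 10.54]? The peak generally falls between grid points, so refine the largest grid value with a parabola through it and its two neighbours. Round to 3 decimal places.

t=0.000: state=(1.590, -0.390)
step 1 (dt=0.01): k1=(-0.390, -0.238), k2=(-0.391, -0.238), k3=(-0.391, -0.238), k4=(-0.392, -0.237); state += dt/6·(k1+2k2+2k3+k4)
t=0.010: state=(1.586, -0.392)
t=0.020: state=(1.582, -0.395)
t=0.030: state=(1.578, -0.397)
continuing one RK4 step at a time; state shown every 50 steps (Δt=0.5):
t=0.500: state=(1.364, -0.523)
t=1.000: state=(1.044, -0.799)
t=1.500: state=(0.467, -1.720)
t=2.000: state=(-1.037, -4.127)
t=2.500: state=(-2.019, -0.118)
t=3.000: state=(-1.929, 0.288)
t=3.500: state=(-1.771, 0.343)
t=4.000: state=(-1.583, 0.412)
t=4.500: state=(-1.350, 0.536)
t=5.000: state=(-1.021, 0.826)
t=5.500: state=(-0.416, 1.827)
t=6.000: state=(1.155, 4.041)
t=6.500: state=(2.021, 0.043)
t=7.000: state=(1.921, -0.293)
t=7.500: state=(1.761, -0.346)
t=8.000: state=(1.571, -0.417)
t=8.500: state=(1.334, -0.546)
t=9.000: state=(0.997, -0.854)
t=9.500: state=(0.362, -1.942)
t=10.000: state=(-1.269, -3.886)
t=10.500: state=(-2.021, 0.017)
t=10.540: state=(-2.019, 0.084)
largest grid value and its neighbours: y(5.940)=4.14269, y(5.950)=4.14622, y(5.960)=4.14194
parabola through these three points peaks at t≈5.950 with y≈4.14623

max y = 4.146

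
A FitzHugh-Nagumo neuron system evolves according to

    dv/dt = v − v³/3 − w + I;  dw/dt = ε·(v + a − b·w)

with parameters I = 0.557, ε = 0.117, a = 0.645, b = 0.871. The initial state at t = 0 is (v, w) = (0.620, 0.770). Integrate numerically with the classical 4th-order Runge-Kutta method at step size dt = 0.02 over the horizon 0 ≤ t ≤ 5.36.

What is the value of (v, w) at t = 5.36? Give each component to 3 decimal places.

t=0.000: state=(0.620, 0.770)
step 1 (dt=0.02): k1=(0.328, 0.070), k2=(0.329, 0.070), k3=(0.329, 0.070), k4=(0.330, 0.070); state += dt/6·(k1+2k2+2k3+k4)
t=0.020: state=(0.627, 0.771)
t=0.040: state=(0.633, 0.773)
t=0.060: state=(0.640, 0.774)
continuing one RK4 step at a time; state shown every 10 steps (Δt=0.2):
t=0.200: state=(0.688, 0.785)
t=0.400: state=(0.760, 0.800)
t=0.600: state=(0.836, 0.818)
t=0.800: state=(0.912, 0.836)
t=1.000: state=(0.987, 0.856)
t=1.200: state=(1.058, 0.878)
t=1.400: state=(1.123, 0.900)
t=1.600: state=(1.180, 0.924)
t=1.800: state=(1.229, 0.948)
t=2.000: state=(1.268, 0.973)
t=2.200: state=(1.298, 0.998)
t=2.400: state=(1.320, 1.023)
t=2.600: state=(1.333, 1.048)
t=2.800: state=(1.341, 1.073)
t=3.000: state=(1.342, 1.097)
t=3.200: state=(1.339, 1.121)
t=3.400: state=(1.332, 1.144)
t=3.600: state=(1.322, 1.167)
t=3.800: state=(1.309, 1.189)
t=4.000: state=(1.294, 1.210)
t=4.200: state=(1.277, 1.230)
t=4.400: state=(1.258, 1.250)
t=4.600: state=(1.238, 1.268)
t=4.800: state=(1.216, 1.286)
t=5.000: state=(1.193, 1.303)
t=5.200: state=(1.168, 1.319)
t=5.360: state=(1.148, 1.331)

(v, w) = (1.148, 1.331)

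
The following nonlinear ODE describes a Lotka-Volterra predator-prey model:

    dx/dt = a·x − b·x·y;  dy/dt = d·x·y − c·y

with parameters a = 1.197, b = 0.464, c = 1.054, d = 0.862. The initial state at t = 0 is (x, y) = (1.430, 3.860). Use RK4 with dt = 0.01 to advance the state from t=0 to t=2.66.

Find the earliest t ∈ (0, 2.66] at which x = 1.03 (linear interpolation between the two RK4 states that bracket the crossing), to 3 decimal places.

t = 0.529

t=0.000: state=(1.430, 3.860)
step 1 (dt=0.01): k1=(-0.849, 0.690), k2=(-0.849, 0.676), k3=(-0.849, 0.676), k4=(-0.849, 0.663); state += dt/6·(k1+2k2+2k3+k4)
t=0.010: state=(1.422, 3.867)
t=0.020: state=(1.413, 3.873)
t=0.030: state=(1.405, 3.879)
continuing one RK4 step at a time; state shown every 10 steps (Δt=0.1):
t=0.100: state=(1.346, 3.915)
t=0.200: state=(1.264, 3.943)
t=0.300: state=(1.186, 3.944)
t=0.400: state=(1.114, 3.919)
t=0.500: state=(1.048, 3.871)
t=0.520: state=(1.036, 3.859)
next step: t=0.530: state=(1.029, 3.853) — x has crossed 1.03
linear interpolation between t=0.520 (1.03557) and t=0.530 (1.02946) → t≈0.529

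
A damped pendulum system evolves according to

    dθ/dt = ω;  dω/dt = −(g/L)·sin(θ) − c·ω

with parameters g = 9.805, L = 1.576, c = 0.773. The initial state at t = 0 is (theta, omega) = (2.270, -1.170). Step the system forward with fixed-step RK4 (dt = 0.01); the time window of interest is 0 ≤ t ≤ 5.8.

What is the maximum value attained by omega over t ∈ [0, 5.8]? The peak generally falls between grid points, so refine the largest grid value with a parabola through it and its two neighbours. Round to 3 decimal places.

max omega = 2.135

t=0.000: state=(2.270, -1.170)
step 1 (dt=0.01): k1=(-1.170, -3.857), k2=(-1.189, -3.866), k3=(-1.189, -3.866), k4=(-1.209, -3.875); state += dt/6·(k1+2k2+2k3+k4)
t=0.010: state=(2.258, -1.209)
t=0.020: state=(2.246, -1.247)
t=0.030: state=(2.233, -1.287)
continuing one RK4 step at a time; state shown every 20 steps (Δt=0.2):
t=0.200: state=(1.956, -1.980)
t=0.400: state=(1.475, -2.825)
t=0.600: state=(0.840, -3.459)
t=0.800: state=(0.133, -3.483)
t=1.000: state=(-0.502, -2.753)
t=1.200: state=(-0.939, -1.583)
t=1.400: state=(-1.131, -0.353)
t=1.600: state=(-1.089, 0.739)
t=1.800: state=(-0.852, 1.590)
t=2.000: state=(-0.478, 2.072)
t=2.200: state=(-0.055, 2.071)
t=2.400: state=(0.319, 1.609)
t=2.600: state=(0.570, 0.868)
t=2.800: state=(0.662, 0.064)
t=3.000: state=(0.602, -0.636)
t=3.200: state=(0.423, -1.115)
t=3.400: state=(0.176, -1.295)
t=3.600: state=(-0.074, -1.162)
t=3.800: state=(-0.272, -0.787)
t=4.000: state=(-0.381, -0.294)
t=4.200: state=(-0.390, 0.191)
t=4.400: state=(-0.312, 0.566)
t=4.600: state=(-0.176, 0.765)
t=4.800: state=(-0.020, 0.765)
t=5.000: state=(0.119, 0.593)
t=5.200: state=(0.210, 0.313)
t=5.400: state=(0.242, 0.003)
t=5.600: state=(0.215, -0.263)
t=5.800: state=(0.143, -0.432)
largest grid value and its neighbours: omega(2.090)=2.13435, omega(2.100)=2.13489, omega(2.110)=2.13414
parabola through these three points peaks at t≈2.099 with omega≈2.13489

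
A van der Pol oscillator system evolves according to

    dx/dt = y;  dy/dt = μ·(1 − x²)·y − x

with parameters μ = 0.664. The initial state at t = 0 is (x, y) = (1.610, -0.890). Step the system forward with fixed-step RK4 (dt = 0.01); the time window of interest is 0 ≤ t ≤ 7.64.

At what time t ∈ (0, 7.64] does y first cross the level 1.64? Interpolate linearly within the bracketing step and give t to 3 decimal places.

t = 4.064

t=0.000: state=(1.610, -0.890)
step 1 (dt=0.01): k1=(-0.890, -0.669), k2=(-0.893, -0.670), k3=(-0.893, -0.670), k4=(-0.897, -0.670); state += dt/6·(k1+2k2+2k3+k4)
t=0.010: state=(1.601, -0.897)
t=0.020: state=(1.592, -0.903)
t=0.030: state=(1.583, -0.910)
continuing one RK4 step at a time; state shown every 25 steps (Δt=0.25):
t=0.250: state=(1.366, -1.065)
t=0.500: state=(1.074, -1.276)
t=0.750: state=(0.723, -1.544)
t=1.000: state=(0.297, -1.879)
t=1.250: state=(-0.217, -2.224)
t=1.500: state=(-0.799, -2.373)
t=1.750: state=(-1.362, -2.029)
t=2.000: state=(-1.774, -1.229)
t=2.250: state=(-1.976, -0.418)
t=2.500: state=(-2.005, 0.140)
t=2.750: state=(-1.925, 0.479)
t=3.000: state=(-1.775, 0.703)
t=3.250: state=(-1.577, 0.884)
t=3.500: state=(-1.333, 1.067)
t=3.750: state=(-1.040, 1.284)
t=4.000: state=(-0.687, 1.559)
t=4.060: state=(-0.591, 1.634)
next step: t=4.070: state=(-0.574, 1.648) — y has crossed 1.64
linear interpolation between t=4.060 (1.63449) and t=4.070 (1.64751) → t≈4.064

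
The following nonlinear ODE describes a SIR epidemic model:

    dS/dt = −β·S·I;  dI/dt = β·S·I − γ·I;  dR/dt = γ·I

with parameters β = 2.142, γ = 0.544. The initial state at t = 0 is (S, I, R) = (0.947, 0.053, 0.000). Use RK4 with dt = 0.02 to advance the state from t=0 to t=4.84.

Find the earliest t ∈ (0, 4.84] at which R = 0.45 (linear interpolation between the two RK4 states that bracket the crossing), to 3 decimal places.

t = 3.034

t=0.000: state=(0.947, 0.053, 0.000)
step 1 (dt=0.02): k1=(-0.108, 0.079, 0.029), k2=(-0.109, 0.080, 0.029), k3=(-0.109, 0.080, 0.029), k4=(-0.110, 0.081, 0.030); state += dt/6·(k1+2k2+2k3+k4)
t=0.020: state=(0.945, 0.055, 0.001)
t=0.040: state=(0.943, 0.056, 0.001)
t=0.060: state=(0.940, 0.058, 0.002)
continuing one RK4 step at a time; state shown every 10 steps (Δt=0.2):
t=0.200: state=(0.922, 0.071, 0.007)
t=0.400: state=(0.891, 0.094, 0.016)
t=0.600: state=(0.850, 0.122, 0.027)
t=0.800: state=(0.801, 0.156, 0.042)
t=1.000: state=(0.743, 0.195, 0.062)
t=1.200: state=(0.678, 0.237, 0.085)
t=1.400: state=(0.606, 0.280, 0.113)
t=1.600: state=(0.533, 0.321, 0.146)
t=1.800: state=(0.461, 0.356, 0.183)
t=2.000: state=(0.393, 0.384, 0.223)
t=2.200: state=(0.332, 0.402, 0.266)
t=2.400: state=(0.279, 0.411, 0.310)
t=2.600: state=(0.234, 0.411, 0.355)
t=2.800: state=(0.196, 0.404, 0.399)
t=3.000: state=(0.166, 0.392, 0.443)
t=3.020: state=(0.163, 0.390, 0.447)
next step: t=3.040: state=(0.160, 0.389, 0.451) — R has crossed 0.45
linear interpolation between t=3.020 (0.44700) and t=3.040 (0.45123) → t≈3.034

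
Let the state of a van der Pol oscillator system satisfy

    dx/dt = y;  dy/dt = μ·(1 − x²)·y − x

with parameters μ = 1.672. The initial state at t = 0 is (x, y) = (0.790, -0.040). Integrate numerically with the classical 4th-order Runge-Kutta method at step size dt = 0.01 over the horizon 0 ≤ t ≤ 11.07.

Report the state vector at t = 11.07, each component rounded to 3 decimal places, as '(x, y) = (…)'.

(x, y) = (-1.088, 0.870)

t=0.000: state=(0.790, -0.040)
step 1 (dt=0.01): k1=(-0.040, -0.815), k2=(-0.044, -0.818), k3=(-0.044, -0.818), k4=(-0.048, -0.820); state += dt/6·(k1+2k2+2k3+k4)
t=0.010: state=(0.790, -0.048)
t=0.020: state=(0.789, -0.056)
t=0.030: state=(0.788, -0.065)
continuing one RK4 step at a time; state shown every 50 steps (Δt=0.5):
t=0.500: state=(0.657, -0.517)
t=1.000: state=(0.220, -1.332)
t=1.500: state=(-0.788, -2.626)
t=2.000: state=(-1.767, -0.779)
t=2.500: state=(-1.809, 0.291)
t=3.000: state=(-1.605, 0.495)
t=3.500: state=(-1.316, 0.677)
t=4.000: state=(-0.894, 1.072)
t=4.500: state=(-0.119, 2.248)
t=5.000: state=(1.397, 2.963)
t=5.500: state=(2.016, 0.032)
t=6.000: state=(1.894, -0.377)
t=6.500: state=(1.679, -0.482)
t=7.000: state=(1.406, -0.624)
t=7.500: state=(1.029, -0.927)
t=8.000: state=(0.390, -1.794)
t=8.500: state=(-0.960, -3.421)
t=9.000: state=(-1.988, -0.448)
t=9.500: state=(-1.943, 0.334)
t=10.000: state=(-1.742, 0.454)
t=10.500: state=(-1.487, 0.576)
t=11.000: state=(-1.147, 0.816)
t=11.070: state=(-1.088, 0.870)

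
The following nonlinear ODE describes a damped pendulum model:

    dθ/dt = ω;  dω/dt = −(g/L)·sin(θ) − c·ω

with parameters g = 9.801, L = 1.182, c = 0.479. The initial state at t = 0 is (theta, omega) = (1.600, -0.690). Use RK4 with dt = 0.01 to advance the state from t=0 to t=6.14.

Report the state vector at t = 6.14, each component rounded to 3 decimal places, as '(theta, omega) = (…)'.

t=0.000: state=(1.600, -0.690)
step 1 (dt=0.01): k1=(-0.690, -7.958), k2=(-0.730, -7.940), k3=(-0.730, -7.940), k4=(-0.769, -7.921); state += dt/6·(k1+2k2+2k3+k4)
t=0.010: state=(1.593, -0.769)
t=0.020: state=(1.585, -0.848)
t=0.030: state=(1.576, -0.927)
continuing one RK4 step at a time; state shown every 20 steps (Δt=0.2):
t=0.200: state=(1.308, -2.196)
t=0.400: state=(0.745, -3.342)
t=0.600: state=(0.030, -3.620)
t=0.800: state=(-0.628, -2.803)
t=1.000: state=(-1.049, -1.351)
t=1.200: state=(-1.162, 0.204)
t=1.400: state=(-0.979, 1.587)
t=1.600: state=(-0.556, 2.546)
t=1.800: state=(-0.012, 2.749)
t=2.000: state=(0.486, 2.107)
t=2.200: state=(0.796, 0.945)
t=2.400: state=(0.857, -0.328)
t=2.600: state=(0.678, -1.413)
t=2.800: state=(0.322, -2.049)
t=3.000: state=(-0.098, -2.032)
t=3.200: state=(-0.449, -1.401)
t=3.400: state=(-0.636, -0.434)
t=3.600: state=(-0.621, 0.556)
t=3.800: state=(-0.429, 1.312)
t=4.000: state=(-0.126, 1.628)
t=4.200: state=(0.187, 1.422)
t=4.400: state=(0.415, 0.806)
t=4.600: state=(0.498, 0.016)
t=4.800: state=(0.426, -0.707)
t=5.000: state=(0.233, -1.162)
t=5.200: state=(-0.013, -1.228)
t=5.400: state=(-0.232, -0.912)
t=5.600: state=(-0.361, -0.351)
t=5.800: state=(-0.369, 0.261)
t=6.000: state=(-0.266, 0.741)
t=6.140: state=(-0.147, 0.925)

(theta, omega) = (-0.147, 0.925)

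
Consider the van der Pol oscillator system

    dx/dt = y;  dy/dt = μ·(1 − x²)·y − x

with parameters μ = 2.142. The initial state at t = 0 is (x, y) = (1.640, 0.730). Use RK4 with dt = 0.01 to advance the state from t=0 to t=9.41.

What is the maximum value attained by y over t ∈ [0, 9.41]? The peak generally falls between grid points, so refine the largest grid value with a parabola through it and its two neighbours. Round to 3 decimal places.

max y = 3.991

t=0.000: state=(1.640, 0.730)
step 1 (dt=0.01): k1=(0.730, -4.282), k2=(0.709, -4.226), k3=(0.709, -4.227), k4=(0.688, -4.170); state += dt/6·(k1+2k2+2k3+k4)
t=0.010: state=(1.647, 0.688)
t=0.020: state=(1.654, 0.647)
t=0.030: state=(1.660, 0.607)
continuing one RK4 step at a time; state shown every 50 steps (Δt=0.5):
t=0.500: state=(1.679, -0.267)
t=1.000: state=(1.492, -0.456)
t=1.500: state=(1.222, -0.647)
t=2.000: state=(0.800, -1.129)
t=2.500: state=(-0.119, -2.937)
t=3.000: state=(-1.802, -1.863)
t=3.500: state=(-1.997, 0.215)
t=4.000: state=(-1.851, 0.334)
t=4.500: state=(-1.669, 0.397)
t=5.000: state=(-1.448, 0.499)
t=5.500: state=(-1.153, 0.712)
t=6.000: state=(-0.673, 1.332)
t=6.500: state=(0.458, 3.570)
t=7.000: state=(1.944, 0.907)
t=7.500: state=(1.972, -0.263)
t=8.000: state=(1.816, -0.346)
t=8.500: state=(1.627, -0.413)
t=9.000: state=(1.395, -0.530)
t=9.410: state=(1.143, -0.721)
largest grid value and its neighbours: y(6.620)=3.98946, y(6.630)=3.99043, y(6.640)=3.98447
parabola through these three points peaks at t≈6.626 with y≈3.99088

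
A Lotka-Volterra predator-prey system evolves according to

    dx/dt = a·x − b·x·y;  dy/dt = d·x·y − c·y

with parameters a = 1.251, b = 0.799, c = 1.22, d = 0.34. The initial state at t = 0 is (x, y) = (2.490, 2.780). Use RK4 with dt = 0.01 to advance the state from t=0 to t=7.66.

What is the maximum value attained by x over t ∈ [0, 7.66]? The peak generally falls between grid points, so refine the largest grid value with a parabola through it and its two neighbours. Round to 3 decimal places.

max x = 6.876

t=0.000: state=(2.490, 2.780)
step 1 (dt=0.01): k1=(-2.416, -1.038), k2=(-2.394, -1.048), k3=(-2.394, -1.047), k4=(-2.372, -1.057); state += dt/6·(k1+2k2+2k3+k4)
t=0.010: state=(2.466, 2.770)
t=0.020: state=(2.443, 2.759)
t=0.030: state=(2.419, 2.748)
continuing one RK4 step at a time; state shown every 25 steps (Δt=0.25):
t=0.250: state=(2.011, 2.477)
t=0.500: state=(1.734, 2.138)
t=0.750: state=(1.598, 1.815)
t=1.000: state=(1.566, 1.529)
t=1.250: state=(1.617, 1.290)
t=1.500: state=(1.743, 1.096)
t=1.750: state=(1.945, 0.944)
t=2.000: state=(2.229, 0.831)
t=2.250: state=(2.603, 0.751)
t=2.500: state=(3.079, 0.705)
t=2.750: state=(3.663, 0.691)
t=3.000: state=(4.355, 0.716)
t=3.250: state=(5.128, 0.789)
t=3.500: state=(5.912, 0.930)
t=3.750: state=(6.567, 1.167)
t=4.000: state=(6.874, 1.529)
t=4.250: state=(6.611, 2.008)
t=4.500: state=(5.750, 2.512)
t=4.750: state=(4.574, 2.874)
t=5.000: state=(3.470, 2.977)
t=5.250: state=(2.645, 2.839)
t=5.500: state=(2.107, 2.557)
t=5.750: state=(1.787, 2.221)
t=6.000: state=(1.621, 1.890)
t=6.250: state=(1.566, 1.595)
t=6.500: state=(1.597, 1.344)
t=6.750: state=(1.706, 1.139)
t=7.000: state=(1.889, 0.978)
t=7.250: state=(2.152, 0.855)
t=7.500: state=(2.503, 0.768)
t=7.660: state=(2.779, 0.729)
largest grid value and its neighbours: x(4.010)=6.87528, x(4.020)=6.87590, x(4.030)=6.87555
parabola through these three points peaks at t≈4.021 with x≈6.87590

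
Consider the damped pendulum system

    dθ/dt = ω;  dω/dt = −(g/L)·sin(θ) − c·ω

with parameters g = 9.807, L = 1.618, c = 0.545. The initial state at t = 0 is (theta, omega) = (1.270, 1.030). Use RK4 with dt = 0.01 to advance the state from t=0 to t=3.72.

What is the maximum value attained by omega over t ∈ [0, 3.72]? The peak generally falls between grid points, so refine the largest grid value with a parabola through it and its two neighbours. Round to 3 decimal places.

t=0.000: state=(1.270, 1.030)
step 1 (dt=0.01): k1=(1.030, -6.350), k2=(0.998, -6.342), k3=(0.998, -6.342), k4=(0.967, -6.333); state += dt/6·(k1+2k2+2k3+k4)
t=0.010: state=(1.280, 0.967)
t=0.020: state=(1.289, 0.903)
t=0.030: state=(1.298, 0.840)
continuing one RK4 step at a time; state shown every 20 steps (Δt=0.2):
t=0.200: state=(1.352, -0.192)
t=0.400: state=(1.202, -1.276)
t=0.600: state=(0.857, -2.130)
t=0.800: state=(0.378, -2.571)
t=1.000: state=(-0.133, -2.437)
t=1.200: state=(-0.562, -1.781)
t=1.400: state=(-0.827, -0.849)
t=1.600: state=(-0.899, 0.124)
t=1.800: state=(-0.786, 0.977)
t=2.000: state=(-0.524, 1.581)
t=2.200: state=(-0.178, 1.812)
t=2.400: state=(0.172, 1.621)
t=2.600: state=(0.447, 1.092)
t=2.800: state=(0.597, 0.394)
t=3.000: state=(0.605, -0.307)
t=3.200: state=(0.483, -0.878)
t=3.400: state=(0.270, -1.213)
t=3.600: state=(0.018, -1.250)
t=3.720: state=(-0.126, -1.131)
largest grid value and its neighbours: omega(2.200)=1.81165, omega(2.210)=1.81198, omega(2.220)=1.81122
parabola through these three points peaks at t≈2.208 with omega≈1.81200

max omega = 1.812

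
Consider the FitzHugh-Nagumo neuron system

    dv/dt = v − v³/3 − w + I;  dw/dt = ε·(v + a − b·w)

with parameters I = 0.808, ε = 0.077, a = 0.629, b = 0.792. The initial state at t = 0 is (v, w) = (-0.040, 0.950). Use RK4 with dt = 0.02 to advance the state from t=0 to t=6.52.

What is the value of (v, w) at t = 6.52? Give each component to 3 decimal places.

(v, w) = (-1.518, 0.388)

t=0.000: state=(-0.040, 0.950)
step 1 (dt=0.02): k1=(-0.182, -0.013), k2=(-0.184, -0.013), k3=(-0.184, -0.013), k4=(-0.185, -0.013); state += dt/6·(k1+2k2+2k3+k4)
t=0.020: state=(-0.044, 0.950)
t=0.040: state=(-0.047, 0.949)
t=0.060: state=(-0.051, 0.949)
continuing one RK4 step at a time; state shown every 25 steps (Δt=0.5):
t=0.500: state=(-0.156, 0.942)
t=1.000: state=(-0.337, 0.928)
t=1.500: state=(-0.605, 0.907)
t=2.000: state=(-0.953, 0.874)
t=2.500: state=(-1.294, 0.829)
t=3.000: state=(-1.521, 0.774)
t=3.500: state=(-1.621, 0.714)
t=4.000: state=(-1.646, 0.655)
t=4.500: state=(-1.637, 0.597)
t=5.000: state=(-1.614, 0.541)
t=5.500: state=(-1.584, 0.488)
t=6.000: state=(-1.553, 0.438)
t=6.500: state=(-1.519, 0.390)
t=6.520: state=(-1.518, 0.388)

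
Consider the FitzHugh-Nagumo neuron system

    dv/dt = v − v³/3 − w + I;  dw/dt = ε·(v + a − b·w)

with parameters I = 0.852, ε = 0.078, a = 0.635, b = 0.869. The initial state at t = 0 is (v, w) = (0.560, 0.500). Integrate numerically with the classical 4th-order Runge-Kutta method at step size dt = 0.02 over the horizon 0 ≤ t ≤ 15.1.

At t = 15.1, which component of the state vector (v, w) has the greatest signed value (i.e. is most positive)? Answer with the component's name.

largest component: w

t=0.000: state=(0.560, 0.500)
step 1 (dt=0.02): k1=(0.853, 0.059), k2=(0.859, 0.060), k3=(0.859, 0.060), k4=(0.864, 0.061); state += dt/6·(k1+2k2+2k3+k4)
t=0.020: state=(0.577, 0.501)
t=0.040: state=(0.595, 0.502)
t=0.060: state=(0.612, 0.504)
continuing one RK4 step at a time; state shown every 25 steps (Δt=0.5):
t=0.500: state=(1.033, 0.538)
t=1.000: state=(1.463, 0.593)
t=1.500: state=(1.694, 0.659)
t=2.000: state=(1.766, 0.728)
t=2.500: state=(1.770, 0.796)
t=3.000: state=(1.751, 0.861)
t=3.500: state=(1.725, 0.923)
t=4.000: state=(1.695, 0.983)
t=4.500: state=(1.665, 1.039)
t=5.000: state=(1.635, 1.092)
t=5.500: state=(1.604, 1.142)
t=6.000: state=(1.573, 1.189)
t=6.500: state=(1.542, 1.233)
t=7.000: state=(1.511, 1.275)
t=7.500: state=(1.480, 1.314)
t=8.000: state=(1.448, 1.351)
t=8.500: state=(1.416, 1.385)
t=9.000: state=(1.384, 1.417)
t=9.500: state=(1.351, 1.447)
t=10.000: state=(1.318, 1.474)
t=10.500: state=(1.284, 1.499)
t=11.000: state=(1.249, 1.522)
t=11.500: state=(1.213, 1.543)
t=12.000: state=(1.176, 1.562)
t=12.500: state=(1.137, 1.578)
t=13.000: state=(1.096, 1.593)
t=13.500: state=(1.053, 1.605)
t=14.000: state=(1.006, 1.616)
t=14.500: state=(0.955, 1.624)
t=15.000: state=(0.898, 1.630)
t=15.100: state=(0.886, 1.631)
compare at T: v=0.886, w=1.631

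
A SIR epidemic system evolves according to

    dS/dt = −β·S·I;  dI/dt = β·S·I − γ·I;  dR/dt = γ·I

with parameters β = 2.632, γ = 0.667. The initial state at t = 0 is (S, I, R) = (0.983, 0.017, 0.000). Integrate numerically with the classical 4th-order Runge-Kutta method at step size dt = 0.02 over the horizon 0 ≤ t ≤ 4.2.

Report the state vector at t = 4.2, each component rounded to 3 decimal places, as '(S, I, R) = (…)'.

(S, I, R) = (0.065, 0.246, 0.689)

t=0.000: state=(0.983, 0.017, 0.000)
step 1 (dt=0.02): k1=(-0.044, 0.033, 0.011), k2=(-0.045, 0.033, 0.012), k3=(-0.045, 0.033, 0.012), k4=(-0.046, 0.034, 0.012); state += dt/6·(k1+2k2+2k3+k4)
t=0.020: state=(0.982, 0.018, 0.000)
t=0.040: state=(0.981, 0.018, 0.000)
t=0.060: state=(0.980, 0.019, 0.001)
continuing one RK4 step at a time; state shown every 10 steps (Δt=0.2):
t=0.200: state=(0.972, 0.025, 0.003)
t=0.400: state=(0.957, 0.036, 0.007)
t=0.600: state=(0.935, 0.052, 0.013)
t=0.800: state=(0.905, 0.074, 0.021)
t=1.000: state=(0.864, 0.103, 0.033)
t=1.200: state=(0.810, 0.141, 0.049)
t=1.400: state=(0.744, 0.185, 0.071)
t=1.600: state=(0.666, 0.235, 0.099)
t=1.800: state=(0.581, 0.286, 0.133)
t=2.000: state=(0.493, 0.332, 0.175)
t=2.200: state=(0.410, 0.368, 0.222)
t=2.400: state=(0.336, 0.392, 0.272)
t=2.600: state=(0.272, 0.402, 0.326)
t=2.800: state=(0.220, 0.401, 0.379)
t=3.000: state=(0.179, 0.389, 0.432)
t=3.200: state=(0.146, 0.371, 0.483)
t=3.400: state=(0.121, 0.348, 0.531)
t=3.600: state=(0.101, 0.323, 0.576)
t=3.800: state=(0.086, 0.297, 0.617)
t=4.000: state=(0.074, 0.271, 0.655)
t=4.200: state=(0.065, 0.246, 0.689)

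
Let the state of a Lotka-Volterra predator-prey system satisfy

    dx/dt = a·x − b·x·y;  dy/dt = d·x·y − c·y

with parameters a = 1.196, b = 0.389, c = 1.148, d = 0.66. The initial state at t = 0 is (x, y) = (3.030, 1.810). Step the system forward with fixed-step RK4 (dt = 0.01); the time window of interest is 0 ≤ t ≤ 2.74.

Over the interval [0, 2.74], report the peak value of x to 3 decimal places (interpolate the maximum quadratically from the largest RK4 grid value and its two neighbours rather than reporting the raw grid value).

max x = 3.491

t=0.000: state=(3.030, 1.810)
step 1 (dt=0.01): k1=(1.490, 1.542), k2=(1.485, 1.557), k3=(1.485, 1.557), k4=(1.479, 1.573); state += dt/6·(k1+2k2+2k3+k4)
t=0.010: state=(3.045, 1.826)
t=0.020: state=(3.060, 1.841)
t=0.030: state=(3.074, 1.858)
continuing one RK4 step at a time; state shown every 10 steps (Δt=0.1):
t=0.100: state=(3.173, 1.980)
t=0.200: state=(3.298, 2.186)
t=0.300: state=(3.398, 2.431)
t=0.400: state=(3.465, 2.719)
t=0.500: state=(3.491, 3.051)
t=0.600: state=(3.470, 3.423)
t=0.700: state=(3.396, 3.829)
t=0.800: state=(3.271, 4.255)
t=0.900: state=(3.098, 4.682)
t=1.000: state=(2.887, 5.087)
t=1.100: state=(2.651, 5.445)
t=1.200: state=(2.403, 5.736)
t=1.300: state=(2.158, 5.944)
t=1.400: state=(1.925, 6.063)
t=1.500: state=(1.712, 6.094)
t=1.600: state=(1.523, 6.044)
t=1.700: state=(1.360, 5.926)
t=1.800: state=(1.221, 5.752)
t=1.900: state=(1.105, 5.537)
t=2.000: state=(1.009, 5.292)
t=2.100: state=(0.930, 5.029)
t=2.200: state=(0.866, 4.757)
t=2.300: state=(0.816, 4.483)
t=2.400: state=(0.776, 4.213)
t=2.500: state=(0.747, 3.949)
t=2.600: state=(0.725, 3.696)
t=2.700: state=(0.711, 3.455)
t=2.740: state=(0.708, 3.362)
largest grid value and its neighbours: x(0.500)=3.49118, x(0.510)=3.49126, x(0.520)=3.49086
parabola through these three points peaks at t≈0.507 with x≈3.49129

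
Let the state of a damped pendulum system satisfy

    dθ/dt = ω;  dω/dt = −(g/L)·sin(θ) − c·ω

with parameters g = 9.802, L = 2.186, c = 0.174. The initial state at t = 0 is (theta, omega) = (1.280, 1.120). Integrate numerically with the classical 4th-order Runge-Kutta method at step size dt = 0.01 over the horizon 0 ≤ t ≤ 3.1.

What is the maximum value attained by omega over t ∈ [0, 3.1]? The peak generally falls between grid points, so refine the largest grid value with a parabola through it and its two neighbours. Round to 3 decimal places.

t=0.000: state=(1.280, 1.120)
step 1 (dt=0.01): k1=(1.120, -4.491), k2=(1.098, -4.494), k3=(1.098, -4.494), k4=(1.075, -4.497); state += dt/6·(k1+2k2+2k3+k4)
t=0.010: state=(1.291, 1.075)
t=0.020: state=(1.302, 1.030)
t=0.030: state=(1.312, 0.985)
continuing one RK4 step at a time; state shown every 20 steps (Δt=0.2):
t=0.200: state=(1.414, 0.220)
t=0.400: state=(1.370, -0.657)
t=0.600: state=(1.155, -1.476)
t=0.800: state=(0.788, -2.154)
t=1.000: state=(0.313, -2.541)
t=1.200: state=(-0.199, -2.502)
t=1.400: state=(-0.660, -2.045)
t=1.600: state=(-0.999, -1.320)
t=1.800: state=(-1.181, -0.489)
t=2.000: state=(-1.195, 0.350)
t=2.200: state=(-1.045, 1.135)
t=2.400: state=(-0.749, 1.788)
t=2.600: state=(-0.347, 2.187)
t=2.800: state=(0.101, 2.219)
t=3.000: state=(0.515, 1.872)
t=3.100: state=(0.689, 1.587)
largest grid value and its neighbours: omega(2.710)=2.25376, omega(2.720)=2.25387, omega(2.730)=2.25297
parabola through these three points peaks at t≈2.716 with omega≈2.25395

max omega = 2.254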